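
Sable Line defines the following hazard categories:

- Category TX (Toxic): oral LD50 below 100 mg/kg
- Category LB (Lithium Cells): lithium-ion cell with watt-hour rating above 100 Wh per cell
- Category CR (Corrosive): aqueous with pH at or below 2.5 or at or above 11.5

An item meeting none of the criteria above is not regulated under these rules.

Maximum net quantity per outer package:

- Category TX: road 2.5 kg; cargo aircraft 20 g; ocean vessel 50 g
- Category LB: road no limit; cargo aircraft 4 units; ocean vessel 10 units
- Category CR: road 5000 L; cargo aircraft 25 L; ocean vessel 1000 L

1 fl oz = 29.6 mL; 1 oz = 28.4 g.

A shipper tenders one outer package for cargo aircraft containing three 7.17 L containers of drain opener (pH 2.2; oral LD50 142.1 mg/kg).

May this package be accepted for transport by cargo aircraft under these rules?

The drain opener has pH 2.2, which is ≤ 2.5, so it is Category CR (Corrosive).
Category CR quantity: three 7.17 L containers = 21.51 L.
21.51 L is within the cargo aircraft limit of 25 L for Category CR.

Yes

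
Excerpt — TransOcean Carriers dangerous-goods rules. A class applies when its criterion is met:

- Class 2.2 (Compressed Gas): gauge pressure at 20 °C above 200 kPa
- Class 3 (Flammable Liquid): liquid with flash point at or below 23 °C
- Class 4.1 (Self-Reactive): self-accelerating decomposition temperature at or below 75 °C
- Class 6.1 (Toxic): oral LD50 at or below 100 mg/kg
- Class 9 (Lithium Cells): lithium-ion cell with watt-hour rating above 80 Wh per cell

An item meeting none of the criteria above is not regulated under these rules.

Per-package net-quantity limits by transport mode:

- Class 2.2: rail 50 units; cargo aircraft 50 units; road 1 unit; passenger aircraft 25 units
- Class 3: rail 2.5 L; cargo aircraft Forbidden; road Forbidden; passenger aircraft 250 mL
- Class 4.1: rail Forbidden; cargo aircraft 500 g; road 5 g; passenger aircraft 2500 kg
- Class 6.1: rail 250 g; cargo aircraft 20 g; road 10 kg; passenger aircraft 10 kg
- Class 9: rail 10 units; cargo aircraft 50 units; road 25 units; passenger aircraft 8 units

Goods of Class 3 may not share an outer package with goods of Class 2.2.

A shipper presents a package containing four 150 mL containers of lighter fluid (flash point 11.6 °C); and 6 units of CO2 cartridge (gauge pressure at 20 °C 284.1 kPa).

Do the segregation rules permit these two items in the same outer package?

No

Flash point 11.6 °C meets the Class 3 criterion (Flammable Liquid), so the lighter fluid is Class 3.
With gauge pressure at 20 °C 284.1 kPa (> 200 kPa), the CO2 cartridge falls in Class 2.2.
Class 3 and Class 2.2 may not share an outer package.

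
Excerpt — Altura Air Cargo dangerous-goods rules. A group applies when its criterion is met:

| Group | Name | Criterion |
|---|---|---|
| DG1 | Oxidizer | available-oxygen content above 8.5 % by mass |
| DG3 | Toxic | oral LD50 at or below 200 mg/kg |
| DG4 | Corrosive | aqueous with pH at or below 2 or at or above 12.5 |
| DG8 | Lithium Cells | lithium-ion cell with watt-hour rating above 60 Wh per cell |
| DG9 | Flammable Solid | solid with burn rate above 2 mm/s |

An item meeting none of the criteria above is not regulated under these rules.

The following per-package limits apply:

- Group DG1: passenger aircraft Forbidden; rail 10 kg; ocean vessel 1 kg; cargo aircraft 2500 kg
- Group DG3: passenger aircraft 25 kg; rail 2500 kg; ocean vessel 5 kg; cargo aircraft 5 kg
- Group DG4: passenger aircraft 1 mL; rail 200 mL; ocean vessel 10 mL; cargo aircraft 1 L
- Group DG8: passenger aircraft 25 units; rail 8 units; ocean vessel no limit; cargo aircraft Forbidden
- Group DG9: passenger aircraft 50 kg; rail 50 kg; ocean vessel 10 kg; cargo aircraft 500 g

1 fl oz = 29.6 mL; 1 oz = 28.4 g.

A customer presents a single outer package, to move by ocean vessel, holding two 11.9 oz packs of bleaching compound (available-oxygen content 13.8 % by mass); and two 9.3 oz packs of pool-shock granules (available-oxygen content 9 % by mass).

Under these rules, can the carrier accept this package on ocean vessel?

No

With available-oxygen content 13.8 % by mass (> 8.5 % by mass), the bleaching compound falls in Group DG1.
The pool-shock granules have available-oxygen content 9 % by mass, which is > 8.5 % by mass, so they are Group DG1 (Oxidizer).
Total Group DG1: (two 11.9 oz packs = 675.92 g) + (two 9.3 oz packs = 528.24 g) = 1204.16 g.
1204.16 g exceeds the ocean vessel limit of 1 kg for Group DG1.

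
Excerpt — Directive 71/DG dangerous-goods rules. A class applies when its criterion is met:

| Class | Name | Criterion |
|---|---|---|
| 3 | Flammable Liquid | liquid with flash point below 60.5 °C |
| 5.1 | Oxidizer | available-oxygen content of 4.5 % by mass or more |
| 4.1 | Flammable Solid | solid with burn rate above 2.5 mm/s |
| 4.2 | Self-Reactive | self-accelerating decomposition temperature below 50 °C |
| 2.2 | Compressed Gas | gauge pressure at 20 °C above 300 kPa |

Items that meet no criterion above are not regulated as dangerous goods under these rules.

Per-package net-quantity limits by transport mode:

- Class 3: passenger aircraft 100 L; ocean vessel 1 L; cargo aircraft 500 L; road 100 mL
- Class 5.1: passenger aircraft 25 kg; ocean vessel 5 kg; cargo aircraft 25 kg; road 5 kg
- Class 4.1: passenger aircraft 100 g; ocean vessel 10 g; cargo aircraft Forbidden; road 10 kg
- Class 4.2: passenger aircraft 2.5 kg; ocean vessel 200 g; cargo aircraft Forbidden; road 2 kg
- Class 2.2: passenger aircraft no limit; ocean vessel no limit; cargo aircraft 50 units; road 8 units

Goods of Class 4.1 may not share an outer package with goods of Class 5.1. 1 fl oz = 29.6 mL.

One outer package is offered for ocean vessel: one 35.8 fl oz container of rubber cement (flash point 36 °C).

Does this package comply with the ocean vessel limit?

Flash point 36 °C meets the Class 3 criterion (Flammable Liquid), so the rubber cement is Class 3.
Class 3 quantity: one 35.8 fl oz container = 1059.68 mL.
1059.68 mL > 1 L (ocean vessel limit, Class 3) — over the limit.

No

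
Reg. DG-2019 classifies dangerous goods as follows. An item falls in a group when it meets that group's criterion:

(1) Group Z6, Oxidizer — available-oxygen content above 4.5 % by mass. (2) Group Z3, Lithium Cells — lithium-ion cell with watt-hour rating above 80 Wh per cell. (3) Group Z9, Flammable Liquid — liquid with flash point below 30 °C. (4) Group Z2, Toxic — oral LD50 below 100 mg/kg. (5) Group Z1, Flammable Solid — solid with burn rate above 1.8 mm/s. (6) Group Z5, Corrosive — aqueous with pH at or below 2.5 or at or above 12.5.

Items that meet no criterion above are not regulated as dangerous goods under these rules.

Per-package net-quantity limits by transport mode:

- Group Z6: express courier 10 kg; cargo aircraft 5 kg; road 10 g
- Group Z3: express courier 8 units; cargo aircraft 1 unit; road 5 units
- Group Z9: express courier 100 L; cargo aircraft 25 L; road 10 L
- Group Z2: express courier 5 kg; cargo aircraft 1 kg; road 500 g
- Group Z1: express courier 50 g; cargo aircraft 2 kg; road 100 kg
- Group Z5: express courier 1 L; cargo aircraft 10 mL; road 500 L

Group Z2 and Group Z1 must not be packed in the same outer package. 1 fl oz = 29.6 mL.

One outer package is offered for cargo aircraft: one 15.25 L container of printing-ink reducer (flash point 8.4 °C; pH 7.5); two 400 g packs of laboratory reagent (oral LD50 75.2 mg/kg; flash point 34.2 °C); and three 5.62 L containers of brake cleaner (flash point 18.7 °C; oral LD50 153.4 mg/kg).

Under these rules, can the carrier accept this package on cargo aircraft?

No

The printing-ink reducer has flash point 8.4 °C, which is < 30 °C, so it is Group Z9 (Flammable Liquid).
Oral LD50 75.2 mg/kg meets the Group Z2 criterion (Toxic), so the laboratory reagent is Group Z2.
Flash point 18.7 °C meets the Group Z9 criterion (Flammable Liquid), so the brake cleaner is Group Z9.
Group Z9 net quantity: 15.25 L + (three 5.62 L containers = 16.86 L) = 32.11 L.
That exceeds the Group Z9 cargo aircraft limit of 25 L.
Group Z2 quantity: two 400 g packs = 800 g.
800 g ≤ 1 kg (cargo aircraft limit, Group Z2) — within limit.
The segregation rule (Group Z2 with Group Z1) does not apply to Group Z9 with Group Z2.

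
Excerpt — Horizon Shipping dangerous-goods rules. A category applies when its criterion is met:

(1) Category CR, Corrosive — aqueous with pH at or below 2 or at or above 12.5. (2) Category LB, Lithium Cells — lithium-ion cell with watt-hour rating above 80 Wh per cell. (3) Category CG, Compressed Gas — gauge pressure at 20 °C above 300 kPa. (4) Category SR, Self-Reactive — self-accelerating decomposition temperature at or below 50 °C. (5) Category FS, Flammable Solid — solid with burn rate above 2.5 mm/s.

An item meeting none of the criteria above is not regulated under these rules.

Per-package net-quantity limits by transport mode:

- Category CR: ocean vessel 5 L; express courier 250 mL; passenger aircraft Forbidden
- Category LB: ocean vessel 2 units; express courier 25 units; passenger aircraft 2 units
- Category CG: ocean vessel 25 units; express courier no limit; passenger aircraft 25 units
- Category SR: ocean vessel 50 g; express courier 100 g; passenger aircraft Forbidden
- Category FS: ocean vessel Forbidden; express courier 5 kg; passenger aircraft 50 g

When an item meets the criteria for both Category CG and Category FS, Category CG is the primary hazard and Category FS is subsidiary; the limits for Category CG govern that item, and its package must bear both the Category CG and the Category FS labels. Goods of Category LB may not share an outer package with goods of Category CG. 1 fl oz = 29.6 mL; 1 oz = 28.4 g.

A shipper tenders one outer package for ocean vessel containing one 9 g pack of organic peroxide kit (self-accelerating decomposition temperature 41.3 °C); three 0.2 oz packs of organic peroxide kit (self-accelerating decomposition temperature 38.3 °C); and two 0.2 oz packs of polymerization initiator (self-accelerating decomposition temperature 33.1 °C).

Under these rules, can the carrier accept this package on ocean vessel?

Yes

Organic peroxide kit: self-accelerating decomposition temperature 41.3 °C ≤ 50 °C → Category SR (Self-Reactive).
With self-accelerating decomposition temperature 38.3 °C (≤ 50 °C), the organic peroxide kit falls in Category SR.
The polymerization initiator has self-accelerating decomposition temperature 33.1 °C, which is ≤ 50 °C, so it is Category SR (Self-Reactive).
Total Category SR: 9 g + (three 0.2 oz packs = 17.04 g) + (two 0.2 oz packs = 11.36 g) = 37.4 g.
That is within the Category SR ocean vessel limit of 50 g.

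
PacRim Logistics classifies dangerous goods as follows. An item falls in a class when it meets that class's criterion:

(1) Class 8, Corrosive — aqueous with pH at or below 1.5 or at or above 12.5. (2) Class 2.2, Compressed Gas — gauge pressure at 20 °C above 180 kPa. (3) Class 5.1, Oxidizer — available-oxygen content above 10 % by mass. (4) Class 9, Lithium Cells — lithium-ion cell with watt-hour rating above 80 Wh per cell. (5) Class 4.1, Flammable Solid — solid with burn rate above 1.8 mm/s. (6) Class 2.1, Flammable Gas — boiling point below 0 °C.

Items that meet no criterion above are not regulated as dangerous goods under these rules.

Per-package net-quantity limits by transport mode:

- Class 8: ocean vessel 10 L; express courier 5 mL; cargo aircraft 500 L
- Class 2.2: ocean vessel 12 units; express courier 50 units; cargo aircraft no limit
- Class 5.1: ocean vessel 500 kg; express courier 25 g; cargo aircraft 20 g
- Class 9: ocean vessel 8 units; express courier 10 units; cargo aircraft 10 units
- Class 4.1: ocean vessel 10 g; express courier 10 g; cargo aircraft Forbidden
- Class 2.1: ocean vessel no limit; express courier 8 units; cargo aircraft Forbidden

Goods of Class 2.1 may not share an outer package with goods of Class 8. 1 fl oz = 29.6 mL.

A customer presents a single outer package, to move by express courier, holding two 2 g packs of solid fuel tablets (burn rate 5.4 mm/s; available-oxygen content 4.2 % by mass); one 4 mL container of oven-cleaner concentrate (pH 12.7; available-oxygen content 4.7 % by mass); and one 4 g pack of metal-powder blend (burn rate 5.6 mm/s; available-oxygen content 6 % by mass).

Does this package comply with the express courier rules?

Yes

Burn rate 5.4 mm/s meets the Class 4.1 criterion (Flammable Solid), so the solid fuel tablets are Class 4.1.
With pH 12.7 (≥ 12.5), the oven-cleaner concentrate falls in Class 8.
Metal-powder blend: burn rate 5.6 mm/s > 1.8 mm/s → Class 4.1 (Flammable Solid).
Class 8 quantity: 4 mL.
That is within the Class 8 express courier limit of 5 mL.
Class 4.1 net quantity: (two 2 g packs = 4 g) + 4 g = 8 g.
That is within the Class 4.1 express courier limit of 10 g.
The segregation rule (Class 2.1 with Class 8) does not apply to Class 8 with Class 4.1.
Every hazard class is within its express courier limit and no segregation rule is violated.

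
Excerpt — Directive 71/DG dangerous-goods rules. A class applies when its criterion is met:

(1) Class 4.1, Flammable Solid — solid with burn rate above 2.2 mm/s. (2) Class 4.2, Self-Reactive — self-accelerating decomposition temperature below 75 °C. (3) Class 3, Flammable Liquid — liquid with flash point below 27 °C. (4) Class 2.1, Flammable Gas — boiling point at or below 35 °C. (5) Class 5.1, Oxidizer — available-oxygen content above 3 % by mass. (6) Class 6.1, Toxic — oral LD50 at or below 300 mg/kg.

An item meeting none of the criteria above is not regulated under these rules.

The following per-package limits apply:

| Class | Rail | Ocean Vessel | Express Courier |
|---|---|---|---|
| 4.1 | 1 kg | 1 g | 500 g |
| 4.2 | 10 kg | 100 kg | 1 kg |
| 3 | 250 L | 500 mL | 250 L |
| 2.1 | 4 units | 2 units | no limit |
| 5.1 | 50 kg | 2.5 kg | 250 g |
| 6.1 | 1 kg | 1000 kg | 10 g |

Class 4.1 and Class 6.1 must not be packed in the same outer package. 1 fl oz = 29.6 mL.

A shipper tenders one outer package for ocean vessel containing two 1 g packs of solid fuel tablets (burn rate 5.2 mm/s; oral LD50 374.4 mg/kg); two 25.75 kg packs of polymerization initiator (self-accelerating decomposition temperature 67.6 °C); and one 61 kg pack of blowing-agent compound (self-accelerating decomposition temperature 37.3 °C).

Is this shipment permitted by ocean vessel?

Solid fuel tablets: burn rate 5.2 mm/s > 2.2 mm/s → Class 4.1 (Flammable Solid).
Polymerization initiator: self-accelerating decomposition temperature 67.6 °C < 75 °C → Class 4.2 (Self-Reactive).
The blowing-agent compound has self-accelerating decomposition temperature 37.3 °C, which is < 75 °C, so it is Class 4.2 (Self-Reactive).
Total Class 4.2: (two 25.75 kg packs = 51.5 kg) + 61 kg = 112.5 kg.
That exceeds the Class 4.2 ocean vessel limit of 100 kg.
Class 4.1 quantity: two 1 g packs = 2 g.
That exceeds the Class 4.1 ocean vessel limit of 1 g.
The segregation rule (Class 4.1 with Class 6.1) does not apply to Class 4.2 with Class 4.1.

No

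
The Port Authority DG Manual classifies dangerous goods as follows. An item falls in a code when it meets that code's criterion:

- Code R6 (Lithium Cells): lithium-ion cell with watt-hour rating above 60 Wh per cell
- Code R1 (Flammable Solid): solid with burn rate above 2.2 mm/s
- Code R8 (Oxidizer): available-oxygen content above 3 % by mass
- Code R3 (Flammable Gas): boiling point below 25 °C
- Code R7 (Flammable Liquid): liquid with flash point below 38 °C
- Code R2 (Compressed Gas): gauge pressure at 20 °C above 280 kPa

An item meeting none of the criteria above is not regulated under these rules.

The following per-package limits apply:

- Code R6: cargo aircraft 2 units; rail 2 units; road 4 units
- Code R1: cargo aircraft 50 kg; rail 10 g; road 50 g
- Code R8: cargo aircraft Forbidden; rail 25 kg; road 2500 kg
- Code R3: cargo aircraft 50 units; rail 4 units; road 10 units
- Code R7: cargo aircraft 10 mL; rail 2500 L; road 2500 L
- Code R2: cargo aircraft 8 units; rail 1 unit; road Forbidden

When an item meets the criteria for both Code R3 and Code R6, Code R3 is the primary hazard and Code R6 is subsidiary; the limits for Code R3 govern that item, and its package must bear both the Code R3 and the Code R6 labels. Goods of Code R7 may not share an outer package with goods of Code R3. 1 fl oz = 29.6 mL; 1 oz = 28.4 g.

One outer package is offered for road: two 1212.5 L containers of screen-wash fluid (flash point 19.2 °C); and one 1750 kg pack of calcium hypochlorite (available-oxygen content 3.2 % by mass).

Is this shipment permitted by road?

With flash point 19.2 °C (< 38 °C), the screen-wash fluid falls in Code R7.
The calcium hypochlorite has available-oxygen content 3.2 % by mass, which is > 3 % by mass, so it is Code R8 (Oxidizer).
Code R7 quantity: two 1212.5 L containers = 2425 L.
That is within the Code R7 road limit of 2500 L.
Code R8 quantity: 1750 kg.
That is within the Code R8 road limit of 2500 kg.
The segregation rule (Code R7 with Code R3) does not apply to Code R7 with Code R8.
Every hazard code is within its road limit and no segregation rule is violated.

Yes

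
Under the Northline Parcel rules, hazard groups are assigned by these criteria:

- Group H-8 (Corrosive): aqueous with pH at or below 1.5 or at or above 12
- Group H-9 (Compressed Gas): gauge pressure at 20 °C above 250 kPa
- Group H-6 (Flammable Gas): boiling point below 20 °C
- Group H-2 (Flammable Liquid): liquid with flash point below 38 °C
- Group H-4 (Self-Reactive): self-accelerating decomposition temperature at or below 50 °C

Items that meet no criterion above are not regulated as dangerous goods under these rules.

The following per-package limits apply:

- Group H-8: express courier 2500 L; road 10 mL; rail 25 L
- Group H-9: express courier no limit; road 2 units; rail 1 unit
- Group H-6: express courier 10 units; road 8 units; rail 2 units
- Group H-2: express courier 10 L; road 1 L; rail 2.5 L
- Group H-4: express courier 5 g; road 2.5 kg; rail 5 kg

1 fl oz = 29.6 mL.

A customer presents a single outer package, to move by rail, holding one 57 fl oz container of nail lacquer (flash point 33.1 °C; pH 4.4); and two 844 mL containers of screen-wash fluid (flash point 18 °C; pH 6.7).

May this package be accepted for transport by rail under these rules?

No

The nail lacquer has flash point 33.1 °C, which is < 38 °C, so it is Group H-2 (Flammable Liquid).
The screen-wash fluid has flash point 18 °C, which is < 38 °C, so it is Group H-2 (Flammable Liquid).
Group H-2 net quantity: (one 57 fl oz container = 1687.2 mL) + (two 844 mL containers = 1.688 L) = 3375.2 mL.
3375.2 mL exceeds the rail limit of 2.5 L for Group H-2.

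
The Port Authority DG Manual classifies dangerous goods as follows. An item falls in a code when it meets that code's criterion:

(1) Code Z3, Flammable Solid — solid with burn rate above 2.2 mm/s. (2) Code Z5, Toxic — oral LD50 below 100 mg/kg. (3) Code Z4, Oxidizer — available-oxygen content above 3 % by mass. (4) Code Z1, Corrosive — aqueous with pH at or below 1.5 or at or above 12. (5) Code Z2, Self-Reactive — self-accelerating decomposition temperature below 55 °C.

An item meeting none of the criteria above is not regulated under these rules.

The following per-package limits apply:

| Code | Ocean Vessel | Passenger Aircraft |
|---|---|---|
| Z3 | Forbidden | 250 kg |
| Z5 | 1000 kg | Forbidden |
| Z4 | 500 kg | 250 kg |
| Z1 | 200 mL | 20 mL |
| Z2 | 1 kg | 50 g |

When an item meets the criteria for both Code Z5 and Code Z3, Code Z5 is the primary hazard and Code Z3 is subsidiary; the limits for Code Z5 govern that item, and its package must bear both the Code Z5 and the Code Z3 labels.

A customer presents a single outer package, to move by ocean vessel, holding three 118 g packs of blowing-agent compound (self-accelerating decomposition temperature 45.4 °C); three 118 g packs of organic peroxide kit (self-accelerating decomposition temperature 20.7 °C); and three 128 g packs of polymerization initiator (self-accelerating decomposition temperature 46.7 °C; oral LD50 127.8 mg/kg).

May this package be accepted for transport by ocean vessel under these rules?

No

With self-accelerating decomposition temperature 45.4 °C (< 55 °C), the blowing-agent compound falls in Code Z2.
With self-accelerating decomposition temperature 20.7 °C (< 55 °C), the organic peroxide kit falls in Code Z2.
With self-accelerating decomposition temperature 46.7 °C (< 55 °C), the polymerization initiator falls in Code Z2.
Total Code Z2: (three 118 g packs = 354 g) + (three 118 g packs = 354 g) + (three 128 g packs = 384 g) = 1.092 kg.
1.092 kg > 1 kg (ocean vessel limit, Code Z2) — over the limit.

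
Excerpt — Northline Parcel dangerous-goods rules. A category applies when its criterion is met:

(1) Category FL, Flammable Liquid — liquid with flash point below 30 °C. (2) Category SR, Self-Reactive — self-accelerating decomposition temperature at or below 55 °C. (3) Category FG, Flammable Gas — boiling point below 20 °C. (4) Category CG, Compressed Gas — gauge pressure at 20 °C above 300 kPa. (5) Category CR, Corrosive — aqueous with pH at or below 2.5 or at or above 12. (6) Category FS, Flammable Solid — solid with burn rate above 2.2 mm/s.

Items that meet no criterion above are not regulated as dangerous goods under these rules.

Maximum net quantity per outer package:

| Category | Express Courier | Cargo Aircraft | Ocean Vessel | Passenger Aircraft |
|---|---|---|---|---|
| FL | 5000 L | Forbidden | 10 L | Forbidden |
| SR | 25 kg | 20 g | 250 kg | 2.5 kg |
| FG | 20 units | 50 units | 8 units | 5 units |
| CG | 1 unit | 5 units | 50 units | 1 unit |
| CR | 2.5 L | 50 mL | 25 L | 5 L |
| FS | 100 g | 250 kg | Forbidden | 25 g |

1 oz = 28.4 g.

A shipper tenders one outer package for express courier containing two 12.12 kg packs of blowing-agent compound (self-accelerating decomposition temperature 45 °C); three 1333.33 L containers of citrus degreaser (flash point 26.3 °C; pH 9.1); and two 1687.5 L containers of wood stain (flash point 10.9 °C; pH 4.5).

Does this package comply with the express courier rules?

The blowing-agent compound has self-accelerating decomposition temperature 45 °C, which is ≤ 55 °C, so it is Category SR (Self-Reactive).
Flash point 26.3 °C meets the Category FL criterion (Flammable Liquid), so the citrus degreaser is Category FL.
With flash point 10.9 °C (< 30 °C), the wood stain falls in Category FL.
Category FL net quantity: (three 1333.33 L containers = 3999.99 L) + (two 1687.5 L containers = 3375 L) = 7374.99 L.
7374.99 L exceeds the express courier limit of 5000 L for Category FL.
Category SR quantity: two 12.12 kg packs = 24.24 kg.
That is within the Category SR express courier limit of 25 kg.

No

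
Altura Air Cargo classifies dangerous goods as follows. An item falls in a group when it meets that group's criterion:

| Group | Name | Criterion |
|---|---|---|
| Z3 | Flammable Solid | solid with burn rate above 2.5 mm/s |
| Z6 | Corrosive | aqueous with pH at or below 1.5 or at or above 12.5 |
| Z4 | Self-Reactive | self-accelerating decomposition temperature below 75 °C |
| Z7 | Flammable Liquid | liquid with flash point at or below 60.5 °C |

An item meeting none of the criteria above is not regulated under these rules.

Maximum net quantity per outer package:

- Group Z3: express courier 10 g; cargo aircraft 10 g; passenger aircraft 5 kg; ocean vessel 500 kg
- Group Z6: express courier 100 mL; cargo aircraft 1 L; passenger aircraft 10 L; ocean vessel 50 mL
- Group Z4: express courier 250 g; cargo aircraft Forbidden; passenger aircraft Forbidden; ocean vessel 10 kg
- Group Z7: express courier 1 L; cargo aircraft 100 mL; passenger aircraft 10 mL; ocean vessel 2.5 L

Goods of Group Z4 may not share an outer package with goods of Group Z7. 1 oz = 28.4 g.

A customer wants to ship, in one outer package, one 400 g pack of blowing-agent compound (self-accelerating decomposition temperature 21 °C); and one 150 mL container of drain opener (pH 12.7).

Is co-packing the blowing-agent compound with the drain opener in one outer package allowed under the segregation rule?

Yes

With self-accelerating decomposition temperature 21 °C (< 75 °C), the blowing-agent compound falls in Group Z4.
pH 12.7 meets the Group Z6 criterion (Corrosive), so the drain opener is Group Z6.
No segregation rule bars Group Z4 with Group Z6.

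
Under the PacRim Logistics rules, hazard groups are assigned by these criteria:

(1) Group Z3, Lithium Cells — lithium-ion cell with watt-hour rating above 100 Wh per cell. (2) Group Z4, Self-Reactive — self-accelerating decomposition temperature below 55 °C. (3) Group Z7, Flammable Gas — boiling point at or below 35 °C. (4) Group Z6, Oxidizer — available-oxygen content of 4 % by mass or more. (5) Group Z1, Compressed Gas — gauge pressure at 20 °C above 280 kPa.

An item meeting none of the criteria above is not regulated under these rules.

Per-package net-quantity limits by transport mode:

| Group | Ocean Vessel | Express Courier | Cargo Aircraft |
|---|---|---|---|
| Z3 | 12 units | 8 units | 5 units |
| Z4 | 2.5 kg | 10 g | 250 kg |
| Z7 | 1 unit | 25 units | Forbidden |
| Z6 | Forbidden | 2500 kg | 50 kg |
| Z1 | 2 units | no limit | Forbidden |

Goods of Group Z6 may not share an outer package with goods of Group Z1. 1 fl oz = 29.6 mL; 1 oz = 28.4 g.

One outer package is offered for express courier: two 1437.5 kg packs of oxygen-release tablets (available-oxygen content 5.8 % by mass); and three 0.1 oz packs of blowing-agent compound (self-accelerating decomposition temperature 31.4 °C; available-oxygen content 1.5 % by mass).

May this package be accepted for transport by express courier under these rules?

No

The oxygen-release tablets have available-oxygen content 5.8 % by mass, which is ≥ 4 % by mass, so they are Group Z6 (Oxidizer).
The blowing-agent compound has self-accelerating decomposition temperature 31.4 °C, which is < 55 °C, so it is Group Z4 (Self-Reactive).
Group Z6 quantity: two 1437.5 kg packs = 2875 kg.
That exceeds the Group Z6 express courier limit of 2500 kg.
Group Z4 quantity: three 0.1 oz packs = 8.52 g.
8.52 g ≤ 10 g (express courier limit, Group Z4) — within limit.
The segregation rule (Group Z6 with Group Z1) does not apply to Group Z6 with Group Z4.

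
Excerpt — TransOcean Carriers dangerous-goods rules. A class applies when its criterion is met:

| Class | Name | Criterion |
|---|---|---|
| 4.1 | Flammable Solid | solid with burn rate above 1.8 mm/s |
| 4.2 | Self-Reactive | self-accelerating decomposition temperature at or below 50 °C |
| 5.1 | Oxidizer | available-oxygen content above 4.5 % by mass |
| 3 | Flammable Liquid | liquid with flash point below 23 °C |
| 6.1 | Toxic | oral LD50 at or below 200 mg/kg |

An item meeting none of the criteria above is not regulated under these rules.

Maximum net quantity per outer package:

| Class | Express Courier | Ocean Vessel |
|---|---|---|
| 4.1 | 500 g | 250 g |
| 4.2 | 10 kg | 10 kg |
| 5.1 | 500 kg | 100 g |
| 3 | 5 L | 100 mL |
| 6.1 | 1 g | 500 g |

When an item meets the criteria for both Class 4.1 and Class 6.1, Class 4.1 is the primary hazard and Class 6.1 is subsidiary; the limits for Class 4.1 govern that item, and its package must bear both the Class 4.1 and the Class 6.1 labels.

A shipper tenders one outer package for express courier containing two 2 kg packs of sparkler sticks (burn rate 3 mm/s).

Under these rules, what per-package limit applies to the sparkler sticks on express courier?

Burn rate 3 mm/s meets the Class 4.1 criterion (Flammable Solid), so the sparkler sticks are Class 4.1.
The express courier limit for Class 4.1 is 500 g.

500 g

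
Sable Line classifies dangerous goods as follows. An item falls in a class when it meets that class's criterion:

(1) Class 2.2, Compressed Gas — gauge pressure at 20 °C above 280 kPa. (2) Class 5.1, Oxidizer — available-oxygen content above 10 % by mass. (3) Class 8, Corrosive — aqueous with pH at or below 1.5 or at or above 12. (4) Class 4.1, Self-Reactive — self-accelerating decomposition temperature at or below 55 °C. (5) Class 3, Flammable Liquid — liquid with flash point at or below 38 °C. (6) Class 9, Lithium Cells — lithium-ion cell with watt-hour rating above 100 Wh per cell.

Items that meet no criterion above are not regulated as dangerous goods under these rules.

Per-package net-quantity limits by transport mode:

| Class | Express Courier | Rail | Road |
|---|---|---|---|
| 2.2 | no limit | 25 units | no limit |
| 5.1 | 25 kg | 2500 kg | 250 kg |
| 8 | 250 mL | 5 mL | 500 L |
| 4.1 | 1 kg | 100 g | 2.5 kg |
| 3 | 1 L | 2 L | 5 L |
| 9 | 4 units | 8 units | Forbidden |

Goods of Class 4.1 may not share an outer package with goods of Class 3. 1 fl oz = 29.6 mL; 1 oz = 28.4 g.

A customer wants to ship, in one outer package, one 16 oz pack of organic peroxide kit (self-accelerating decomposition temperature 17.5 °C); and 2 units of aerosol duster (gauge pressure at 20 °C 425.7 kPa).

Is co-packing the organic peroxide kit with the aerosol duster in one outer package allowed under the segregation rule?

Yes

Organic peroxide kit: self-accelerating decomposition temperature 17.5 °C ≤ 55 °C → Class 4.1 (Self-Reactive).
Aerosol duster: gauge pressure at 20 °C 425.7 kPa > 280 kPa → Class 2.2 (Compressed Gas).
No segregation rule bars Class 4.1 with Class 2.2.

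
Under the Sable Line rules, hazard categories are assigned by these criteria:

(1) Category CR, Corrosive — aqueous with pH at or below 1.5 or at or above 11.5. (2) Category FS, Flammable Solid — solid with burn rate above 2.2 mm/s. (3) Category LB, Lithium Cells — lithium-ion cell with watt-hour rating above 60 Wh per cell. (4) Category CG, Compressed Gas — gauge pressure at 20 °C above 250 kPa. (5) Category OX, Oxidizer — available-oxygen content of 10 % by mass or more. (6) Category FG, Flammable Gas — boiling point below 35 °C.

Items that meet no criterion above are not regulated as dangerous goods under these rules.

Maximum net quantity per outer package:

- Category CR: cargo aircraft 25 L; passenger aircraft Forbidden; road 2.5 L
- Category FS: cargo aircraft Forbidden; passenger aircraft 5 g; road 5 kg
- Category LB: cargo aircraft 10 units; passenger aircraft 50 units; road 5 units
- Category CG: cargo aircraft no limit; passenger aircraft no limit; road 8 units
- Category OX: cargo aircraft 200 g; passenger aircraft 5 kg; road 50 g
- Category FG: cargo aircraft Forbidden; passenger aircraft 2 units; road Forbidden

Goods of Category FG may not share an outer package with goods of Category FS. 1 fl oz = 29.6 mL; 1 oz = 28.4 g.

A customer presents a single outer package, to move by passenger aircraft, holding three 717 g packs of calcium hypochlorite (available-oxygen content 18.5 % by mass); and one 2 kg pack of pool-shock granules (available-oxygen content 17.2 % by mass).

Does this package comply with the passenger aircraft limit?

The calcium hypochlorite has available-oxygen content 18.5 % by mass, which is ≥ 10 % by mass, so it is Category OX (Oxidizer).
Available-oxygen content 17.2 % by mass meets the Category OX criterion (Oxidizer), so the pool-shock granules are Category OX.
Total Category OX: (three 717 g packs = 2.151 kg) + 2 kg = 4.151 kg.
4.151 kg ≤ 5 kg (passenger aircraft limit, Category OX) — within limit.

Yes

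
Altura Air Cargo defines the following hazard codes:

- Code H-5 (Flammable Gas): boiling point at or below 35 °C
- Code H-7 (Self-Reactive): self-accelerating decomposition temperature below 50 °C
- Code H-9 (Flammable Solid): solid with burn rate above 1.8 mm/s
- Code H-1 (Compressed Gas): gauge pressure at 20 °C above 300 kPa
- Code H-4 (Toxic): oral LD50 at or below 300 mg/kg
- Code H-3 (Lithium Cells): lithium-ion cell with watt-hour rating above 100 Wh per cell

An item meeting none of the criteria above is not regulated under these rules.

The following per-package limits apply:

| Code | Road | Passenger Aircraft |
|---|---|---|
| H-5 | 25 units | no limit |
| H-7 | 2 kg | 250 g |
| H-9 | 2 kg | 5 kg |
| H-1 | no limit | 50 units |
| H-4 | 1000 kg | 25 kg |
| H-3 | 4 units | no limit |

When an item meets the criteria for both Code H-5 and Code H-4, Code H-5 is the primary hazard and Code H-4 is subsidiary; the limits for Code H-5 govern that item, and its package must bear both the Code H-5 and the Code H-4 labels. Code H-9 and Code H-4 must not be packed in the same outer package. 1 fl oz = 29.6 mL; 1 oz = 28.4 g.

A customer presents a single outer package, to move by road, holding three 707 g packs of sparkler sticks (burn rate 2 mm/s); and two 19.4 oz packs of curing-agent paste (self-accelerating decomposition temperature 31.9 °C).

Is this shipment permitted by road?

Sparkler sticks: burn rate 2 mm/s > 1.8 mm/s → Code H-9 (Flammable Solid).
Self-accelerating decomposition temperature 31.9 °C meets the Code H-7 criterion (Self-Reactive), so the curing-agent paste is Code H-7.
Code H-9 quantity: three 707 g packs = 2.121 kg.
2.121 kg > 2 kg (road limit, Code H-9) — over the limit.
Code H-7 quantity: two 19.4 oz packs = 1101.92 g.
1101.92 g is within the road limit of 2 kg for Code H-7.
The segregation rule (Code H-9 with Code H-4) does not apply to Code H-9 with Code H-7.

No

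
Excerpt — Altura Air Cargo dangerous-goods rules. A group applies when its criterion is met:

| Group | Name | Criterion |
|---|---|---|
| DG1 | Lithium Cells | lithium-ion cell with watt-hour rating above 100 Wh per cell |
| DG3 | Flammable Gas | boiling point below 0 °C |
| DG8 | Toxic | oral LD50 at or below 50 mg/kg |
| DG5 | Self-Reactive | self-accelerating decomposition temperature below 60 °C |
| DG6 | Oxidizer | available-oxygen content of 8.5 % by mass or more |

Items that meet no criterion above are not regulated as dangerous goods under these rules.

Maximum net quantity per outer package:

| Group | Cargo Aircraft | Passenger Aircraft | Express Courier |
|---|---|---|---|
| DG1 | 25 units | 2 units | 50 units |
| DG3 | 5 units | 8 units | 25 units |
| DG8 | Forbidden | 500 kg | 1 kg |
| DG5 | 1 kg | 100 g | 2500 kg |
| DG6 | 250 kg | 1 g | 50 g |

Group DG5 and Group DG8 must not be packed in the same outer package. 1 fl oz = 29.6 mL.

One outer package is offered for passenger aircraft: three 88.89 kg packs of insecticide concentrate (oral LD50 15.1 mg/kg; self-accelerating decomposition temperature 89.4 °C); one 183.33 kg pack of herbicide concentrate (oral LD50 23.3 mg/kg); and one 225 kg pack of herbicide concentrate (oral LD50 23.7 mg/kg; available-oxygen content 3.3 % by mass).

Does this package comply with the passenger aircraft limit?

No

The insecticide concentrate has oral LD50 15.1 mg/kg, which is ≤ 50 mg/kg, so it is Group DG8 (Toxic).
With oral LD50 23.3 mg/kg (≤ 50 mg/kg), the herbicide concentrate falls in Group DG8.
With oral LD50 23.7 mg/kg (≤ 50 mg/kg), the herbicide concentrate falls in Group DG8.
Total Group DG8: (three 88.89 kg packs = 266.67 kg) + 183.33 kg + 225 kg = 675 kg.
675 kg exceeds the passenger aircraft limit of 500 kg for Group DG8.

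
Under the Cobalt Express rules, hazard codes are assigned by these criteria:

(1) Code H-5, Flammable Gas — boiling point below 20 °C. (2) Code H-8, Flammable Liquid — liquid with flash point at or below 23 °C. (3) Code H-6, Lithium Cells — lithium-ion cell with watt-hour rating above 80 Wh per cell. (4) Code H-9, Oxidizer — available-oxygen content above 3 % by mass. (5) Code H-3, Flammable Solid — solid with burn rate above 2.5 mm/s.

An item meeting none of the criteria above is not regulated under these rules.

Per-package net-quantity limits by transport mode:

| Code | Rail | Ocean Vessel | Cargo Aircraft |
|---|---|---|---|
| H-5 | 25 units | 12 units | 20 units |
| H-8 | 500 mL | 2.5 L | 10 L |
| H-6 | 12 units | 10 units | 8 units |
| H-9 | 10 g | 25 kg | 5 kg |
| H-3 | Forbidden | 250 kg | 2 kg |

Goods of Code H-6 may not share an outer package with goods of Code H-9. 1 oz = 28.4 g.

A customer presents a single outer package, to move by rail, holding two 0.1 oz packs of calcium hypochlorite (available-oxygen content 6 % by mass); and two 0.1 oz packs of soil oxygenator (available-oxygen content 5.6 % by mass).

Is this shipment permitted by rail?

Available-oxygen content 6 % by mass meets the Code H-9 criterion (Oxidizer), so the calcium hypochlorite is Code H-9.
Soil oxygenator: available-oxygen content 5.6 % by mass > 3 % by mass → Code H-9 (Oxidizer).
Total Code H-9: (two 0.1 oz packs = 5.68 g) + (two 0.1 oz packs = 5.68 g) = 11.36 g.
That exceeds the Code H-9 rail limit of 10 g.

No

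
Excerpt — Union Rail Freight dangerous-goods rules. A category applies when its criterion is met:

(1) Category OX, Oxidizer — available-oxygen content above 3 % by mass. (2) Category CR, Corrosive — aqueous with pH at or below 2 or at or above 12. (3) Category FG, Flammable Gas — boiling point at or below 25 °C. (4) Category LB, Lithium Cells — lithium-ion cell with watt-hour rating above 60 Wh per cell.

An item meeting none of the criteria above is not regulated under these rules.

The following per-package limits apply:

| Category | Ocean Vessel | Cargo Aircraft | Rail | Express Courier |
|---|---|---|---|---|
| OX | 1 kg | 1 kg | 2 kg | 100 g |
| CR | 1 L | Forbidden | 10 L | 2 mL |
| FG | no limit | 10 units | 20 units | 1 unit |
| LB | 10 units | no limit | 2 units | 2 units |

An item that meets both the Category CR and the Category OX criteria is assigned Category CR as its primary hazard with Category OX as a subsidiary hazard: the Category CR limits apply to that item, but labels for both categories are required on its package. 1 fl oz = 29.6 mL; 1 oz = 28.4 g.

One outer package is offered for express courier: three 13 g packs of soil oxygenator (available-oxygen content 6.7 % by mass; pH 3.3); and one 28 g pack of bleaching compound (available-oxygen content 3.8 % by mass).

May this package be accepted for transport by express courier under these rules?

Yes

The soil oxygenator has available-oxygen content 6.7 % by mass, which is > 3 % by mass, so it is Category OX (Oxidizer).
The bleaching compound has available-oxygen content 3.8 % by mass, which is > 3 % by mass, so it is Category OX (Oxidizer).
Total Category OX: (three 13 g packs = 39 g) + 28 g = 67 g.
That is within the Category OX express courier limit of 100 g.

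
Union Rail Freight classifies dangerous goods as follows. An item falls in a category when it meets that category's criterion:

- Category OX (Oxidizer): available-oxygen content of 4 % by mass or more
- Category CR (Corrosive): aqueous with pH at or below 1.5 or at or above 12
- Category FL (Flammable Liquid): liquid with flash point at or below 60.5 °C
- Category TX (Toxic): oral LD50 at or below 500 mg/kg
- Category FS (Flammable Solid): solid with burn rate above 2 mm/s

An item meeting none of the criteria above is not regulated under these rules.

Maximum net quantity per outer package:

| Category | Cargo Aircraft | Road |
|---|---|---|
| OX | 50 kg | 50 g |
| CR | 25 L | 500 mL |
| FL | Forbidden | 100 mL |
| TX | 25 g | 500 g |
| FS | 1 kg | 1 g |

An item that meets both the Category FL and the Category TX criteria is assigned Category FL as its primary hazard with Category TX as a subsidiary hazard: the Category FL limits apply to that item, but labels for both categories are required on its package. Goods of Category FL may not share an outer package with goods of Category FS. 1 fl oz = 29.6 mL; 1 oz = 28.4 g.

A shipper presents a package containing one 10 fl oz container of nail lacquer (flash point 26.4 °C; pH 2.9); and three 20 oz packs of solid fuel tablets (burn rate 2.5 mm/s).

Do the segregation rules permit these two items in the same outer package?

With flash point 26.4 °C (≤ 60.5 °C), the nail lacquer falls in Category FL.
Solid fuel tablets: burn rate 2.5 mm/s > 2 mm/s → Category FS (Flammable Solid).
Category FL and Category FS may not share an outer package.

No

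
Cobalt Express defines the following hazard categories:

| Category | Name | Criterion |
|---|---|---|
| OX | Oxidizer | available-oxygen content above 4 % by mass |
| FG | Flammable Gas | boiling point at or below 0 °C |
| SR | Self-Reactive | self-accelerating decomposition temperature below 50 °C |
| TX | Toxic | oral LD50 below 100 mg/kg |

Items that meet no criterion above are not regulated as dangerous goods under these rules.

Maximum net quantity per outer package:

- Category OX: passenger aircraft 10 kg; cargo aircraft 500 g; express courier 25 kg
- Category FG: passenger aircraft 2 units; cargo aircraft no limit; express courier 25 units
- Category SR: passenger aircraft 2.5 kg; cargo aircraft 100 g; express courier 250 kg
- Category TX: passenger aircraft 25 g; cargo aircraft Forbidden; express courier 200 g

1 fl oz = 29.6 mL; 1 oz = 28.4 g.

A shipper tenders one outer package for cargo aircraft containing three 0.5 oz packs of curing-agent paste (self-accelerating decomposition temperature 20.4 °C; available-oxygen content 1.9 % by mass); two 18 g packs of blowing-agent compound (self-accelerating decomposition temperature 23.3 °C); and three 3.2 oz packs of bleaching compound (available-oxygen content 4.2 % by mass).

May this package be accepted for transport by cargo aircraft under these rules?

With self-accelerating decomposition temperature 20.4 °C (< 50 °C), the curing-agent paste falls in Category SR.
Blowing-agent compound: self-accelerating decomposition temperature 23.3 °C < 50 °C → Category SR (Self-Reactive).
Bleaching compound: available-oxygen content 4.2 % by mass > 4 % by mass → Category OX (Oxidizer).
Category SR net quantity: (three 0.5 oz packs = 42.6 g) + (two 18 g packs = 36 g) = 78.6 g.
78.6 g ≤ 100 g (cargo aircraft limit, Category SR) — within limit.
Category OX quantity: three 3.2 oz packs = 272.64 g.
272.64 g is within the cargo aircraft limit of 500 g for Category OX.
Every hazard category is within its cargo aircraft limit and no segregation rule is violated.

Yes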